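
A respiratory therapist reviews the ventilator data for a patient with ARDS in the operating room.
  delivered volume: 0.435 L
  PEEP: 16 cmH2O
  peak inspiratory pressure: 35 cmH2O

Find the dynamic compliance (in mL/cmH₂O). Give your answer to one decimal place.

Dynamic compliance = Vt / (PIP − PEEP) = 435 / (35 − 16) = 435 / 19.0 = 22.895 mL/cmH2O.

22.9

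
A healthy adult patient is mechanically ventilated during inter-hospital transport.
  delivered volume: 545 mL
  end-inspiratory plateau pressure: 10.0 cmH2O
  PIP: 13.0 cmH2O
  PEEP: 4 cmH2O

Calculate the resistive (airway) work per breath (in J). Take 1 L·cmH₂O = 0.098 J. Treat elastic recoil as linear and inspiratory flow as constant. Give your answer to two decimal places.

0.16

With constant inspiratory flow the resistive pressure is constant at PIP − Pplat = 13.0 − 10.0 = 3.0 cmH2O, so resistive work = 3.0 × 0.545 = 1.635 L·cmH2O.
× 0.098 J/(L·cmH2O) → 0.1602 J.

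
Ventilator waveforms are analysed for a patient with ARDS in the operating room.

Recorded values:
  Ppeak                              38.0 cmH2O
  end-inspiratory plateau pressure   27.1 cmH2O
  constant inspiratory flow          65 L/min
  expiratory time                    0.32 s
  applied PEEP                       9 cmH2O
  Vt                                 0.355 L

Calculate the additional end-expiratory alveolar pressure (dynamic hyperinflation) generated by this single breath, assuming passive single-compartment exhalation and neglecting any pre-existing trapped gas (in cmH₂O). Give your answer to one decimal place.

Flow: 65 L/min ÷ 60 = 1.0833 L/s.
R = (PIP − Pplat)/V̇ = (38.0 − 27.1) / 1.0833 = 10.9/1.0833 = 10.062 cmH2O·s/L.
C = Vt/(Pplat − PEEP) = 355.0 / (27.1 − 9) = 355.0/18.1 = 19.613 mL/cmH2O.
τ = R × C = 10.062 × 0.01961 L/cmH2O = 0.1973 s.
Fraction remaining = e^(−Te/τ) = e^(−0.32/0.1973) = 0.1975; trapped volume = 355.0 × 0.1975 = 70.113 mL.
Additional alveolar pressure from trapping ≈ V_trapped / C = 70.113 / 19.613 = 3.575 cmH2O.

3.6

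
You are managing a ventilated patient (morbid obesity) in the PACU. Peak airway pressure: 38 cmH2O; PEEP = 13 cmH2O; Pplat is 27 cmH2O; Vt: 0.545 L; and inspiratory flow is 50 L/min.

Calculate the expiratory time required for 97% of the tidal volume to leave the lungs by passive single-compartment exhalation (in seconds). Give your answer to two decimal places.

1.80

Flow: 50 L/min ÷ 60 = 0.8333 L/s.
R = (PIP − Pplat)/V̇ = (38 − 27) / 0.8333 = 11.0/0.8333 = 13.201 cmH2O·s/L.
C = Vt/(Pplat − PEEP) = 545.0 / (27 − 13) = 545.0/14.0 = 38.929 mL/cmH2O.
τ = R × C = 13.201 × 0.03893 L/cmH2O = 0.5139 s.
t = −τ·ln(1 − 0.97) = −0.5139·ln(0.03) = 1.802 s.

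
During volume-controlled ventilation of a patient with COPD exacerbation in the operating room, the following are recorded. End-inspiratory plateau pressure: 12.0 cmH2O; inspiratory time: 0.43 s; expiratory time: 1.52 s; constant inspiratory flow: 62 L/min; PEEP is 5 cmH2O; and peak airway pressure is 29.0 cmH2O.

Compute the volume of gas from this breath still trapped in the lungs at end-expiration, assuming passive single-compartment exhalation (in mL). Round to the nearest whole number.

104

Flow: 62 L/min ÷ 60 = 1.0333 L/s.
Vt = flow × Ti = 1.0333 L/s × 0.43 s × 1000 mL/L = 444.32 mL.
R = (PIP − Pplat)/V̇ = (29.0 − 12.0) / 1.0333 = 17.0/1.0333 = 16.452 cmH2O·s/L.
C = Vt/(Pplat − PEEP) = 444.32 / (12.0 − 5) = 444.32/7.0 = 63.474 mL/cmH2O.
τ = R × C = 16.452 × 0.06347 L/cmH2O = 1.044 s.
Fraction remaining = e^(−Te/τ) = e^(−1.52/1.044) = 0.2332.
Trapped volume = 444.32 × 0.2332 = 103.62 mL.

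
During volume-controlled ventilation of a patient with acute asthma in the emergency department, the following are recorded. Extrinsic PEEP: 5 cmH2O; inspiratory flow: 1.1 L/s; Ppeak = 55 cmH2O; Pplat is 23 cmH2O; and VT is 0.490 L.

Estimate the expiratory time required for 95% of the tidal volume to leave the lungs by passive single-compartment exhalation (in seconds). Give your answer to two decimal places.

2.37

R = (PIP − Pplat)/V̇ = (55 − 23) / 1.1 = 32.0/1.1 = 29.091 cmH2O·s/L.
C = Vt/(Pplat − PEEP) = 490.0 / (23 − 5) = 490.0/18.0 = 27.222 mL/cmH2O.
τ = R × C = 29.091 × 0.02722 L/cmH2O = 0.7919 s.
t = −τ·ln(1 − 0.95) = −0.7919·ln(0.05) = 2.372 s.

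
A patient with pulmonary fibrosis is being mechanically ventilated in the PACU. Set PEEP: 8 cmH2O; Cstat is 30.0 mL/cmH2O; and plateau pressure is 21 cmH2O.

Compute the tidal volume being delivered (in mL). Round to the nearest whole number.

Vt = Cstat × (Pplat − PEEP) = 30.0 × (21 − 8) = 30.0 × 13.0 = 390.0 mL.

390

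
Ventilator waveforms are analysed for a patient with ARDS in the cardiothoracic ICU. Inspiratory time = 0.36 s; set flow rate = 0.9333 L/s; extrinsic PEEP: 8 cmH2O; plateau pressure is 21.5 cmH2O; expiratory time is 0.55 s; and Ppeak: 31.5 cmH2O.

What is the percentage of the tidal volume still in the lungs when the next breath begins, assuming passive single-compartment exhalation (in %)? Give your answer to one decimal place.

Vt = flow × Ti = 0.9333 L/s × 0.36 s × 1000 mL/L = 335.99 mL.
R = (PIP − Pplat)/V̇ = (31.5 − 21.5) / 0.9333 = 10.0/0.9333 = 10.715 cmH2O·s/L.
C = Vt/(Pplat − PEEP) = 335.99 / (21.5 − 8) = 335.99/13.5 = 24.888 mL/cmH2O.
τ = R × C = 10.715 × 0.02489 L/cmH2O = 0.2667 s.
Fraction remaining at end-expiration = e^(−Te/τ) = e^(−0.55/0.2667) = 0.1272 → 12.72%.

12.7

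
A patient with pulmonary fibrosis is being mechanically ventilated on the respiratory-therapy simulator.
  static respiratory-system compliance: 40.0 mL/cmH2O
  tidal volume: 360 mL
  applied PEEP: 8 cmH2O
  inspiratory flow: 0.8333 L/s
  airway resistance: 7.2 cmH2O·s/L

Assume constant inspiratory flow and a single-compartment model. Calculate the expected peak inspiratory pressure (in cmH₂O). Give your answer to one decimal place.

Equation of motion (constant flow): PIP = Vt/C + R·V̇ + PEEP.
PIP = 360/40.0 + 7.2×0.8333 + 8 = 9.0 + 6.0 + 8 = 23.0 cmH2O.

23.0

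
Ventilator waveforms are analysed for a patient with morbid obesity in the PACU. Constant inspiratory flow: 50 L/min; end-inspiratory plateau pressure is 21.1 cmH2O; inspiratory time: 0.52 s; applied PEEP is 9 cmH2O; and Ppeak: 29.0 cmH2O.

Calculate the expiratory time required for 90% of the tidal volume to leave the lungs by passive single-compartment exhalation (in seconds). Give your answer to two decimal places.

0.78

Flow: 50 L/min ÷ 60 = 0.8333 L/s.
Vt = flow × Ti = 0.8333 L/s × 0.52 s × 1000 mL/L = 433.32 mL.
R = (PIP − Pplat)/V̇ = (29.0 − 21.1) / 0.8333 = 7.9/0.8333 = 9.48 cmH2O·s/L.
C = Vt/(Pplat − PEEP) = 433.32 / (21.1 − 9) = 433.32/12.1 = 35.812 mL/cmH2O.
τ = R × C = 9.48 × 0.03581 L/cmH2O = 0.3395 s.
t = −τ·ln(1 − 0.90) = −0.3395·ln(0.1) = 0.7817 s.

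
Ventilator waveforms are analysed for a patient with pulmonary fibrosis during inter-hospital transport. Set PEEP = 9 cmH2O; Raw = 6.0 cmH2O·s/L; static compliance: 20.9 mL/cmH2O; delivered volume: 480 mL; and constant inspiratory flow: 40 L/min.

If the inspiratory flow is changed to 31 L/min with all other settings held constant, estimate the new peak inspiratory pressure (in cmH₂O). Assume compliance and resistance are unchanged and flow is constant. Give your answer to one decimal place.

35.1

Flow: 40 L/min ÷ 60 = 0.6667 L/s.
New flow: 31 L/min ÷ 60 = 0.5167 L/s.
PIP = Vt/C + R·V̇ + PEEP (constant-flow equation of motion).
Only the resistive term changes: ΔPIP = R × ΔV̇ = 6.0 × (0.5167 − 0.6667) = 6.0 × -0.15 = -0.9 cmH2O.
Original PIP = 480/20.9 + 6.0×0.6667 + 9 = 35.967 cmH2O; new PIP = 35.967 + (-0.9) = 35.067 cmH2O.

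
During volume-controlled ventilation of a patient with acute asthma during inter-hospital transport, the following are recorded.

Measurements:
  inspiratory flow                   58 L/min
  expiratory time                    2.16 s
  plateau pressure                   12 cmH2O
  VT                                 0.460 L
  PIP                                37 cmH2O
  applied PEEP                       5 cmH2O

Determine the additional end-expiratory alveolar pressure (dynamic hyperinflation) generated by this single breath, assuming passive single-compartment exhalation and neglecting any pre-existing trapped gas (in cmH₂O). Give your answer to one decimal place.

Flow: 58 L/min ÷ 60 = 0.9667 L/s.
R = (PIP − Pplat)/V̇ = (37 − 12) / 0.9667 = 25.0/0.9667 = 25.861 cmH2O·s/L.
C = Vt/(Pplat − PEEP) = 460.0 / (12 − 5) = 460.0/7.0 = 65.714 mL/cmH2O.
τ = R × C = 25.861 × 0.06571 L/cmH2O = 1.699 s.
Fraction remaining = e^(−Te/τ) = e^(−2.16/1.699) = 0.2805; trapped volume = 460.0 × 0.2805 = 129.03 mL.
Additional alveolar pressure from trapping ≈ V_trapped / C = 129.03 / 65.714 = 1.964 cmH2O.

2.0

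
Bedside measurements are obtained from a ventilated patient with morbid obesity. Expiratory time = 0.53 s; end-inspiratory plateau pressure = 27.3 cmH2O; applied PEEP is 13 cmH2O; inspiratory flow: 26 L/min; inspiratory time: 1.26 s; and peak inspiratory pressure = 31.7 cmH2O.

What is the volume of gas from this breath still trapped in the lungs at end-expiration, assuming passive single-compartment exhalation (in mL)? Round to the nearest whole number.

139

Flow: 26 L/min ÷ 60 = 0.4333 L/s.
Vt = flow × Ti = 0.4333 L/s × 1.26 s × 1000 mL/L = 545.96 mL.
R = (PIP − Pplat)/V̇ = (31.7 − 27.3) / 0.4333 = 4.4/0.4333 = 10.155 cmH2O·s/L.
C = Vt/(Pplat − PEEP) = 545.96 / (27.3 − 13) = 545.96/14.3 = 38.179 mL/cmH2O.
τ = R × C = 10.155 × 0.03818 L/cmH2O = 0.3877 s.
Fraction remaining = e^(−Te/τ) = e^(−0.53/0.3877) = 0.2549.
Trapped volume = 545.96 × 0.2549 = 139.17 mL.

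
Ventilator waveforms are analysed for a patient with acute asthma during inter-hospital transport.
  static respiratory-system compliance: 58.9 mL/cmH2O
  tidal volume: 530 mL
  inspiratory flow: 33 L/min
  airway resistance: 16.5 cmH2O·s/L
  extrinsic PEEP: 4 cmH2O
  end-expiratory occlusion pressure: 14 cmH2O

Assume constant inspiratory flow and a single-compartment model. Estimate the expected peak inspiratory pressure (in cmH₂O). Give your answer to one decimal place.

Flow: 33 L/min ÷ 60 = 0.55 L/s.
Total PEEP = 14 cmH2O (set 4 + intrinsic 10); this is the baseline alveolar pressure.
Equation of motion (constant flow): PIP = Vt/C + R·V̇ + PEEP.
PIP = 530/58.9 + 16.5×0.55 + 14 = 8.998 + 9.075 + 14 = 32.073 cmH2O.

32.1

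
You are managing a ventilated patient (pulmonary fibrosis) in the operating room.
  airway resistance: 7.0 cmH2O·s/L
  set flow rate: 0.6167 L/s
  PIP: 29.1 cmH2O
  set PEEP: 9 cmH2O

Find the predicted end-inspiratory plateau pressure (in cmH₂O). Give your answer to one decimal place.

Pplat = PIP − Raw × flow = 29.1 − 7.0 × 0.6167 = 29.1 − 4.317 = 24.783 cmH2O.

24.8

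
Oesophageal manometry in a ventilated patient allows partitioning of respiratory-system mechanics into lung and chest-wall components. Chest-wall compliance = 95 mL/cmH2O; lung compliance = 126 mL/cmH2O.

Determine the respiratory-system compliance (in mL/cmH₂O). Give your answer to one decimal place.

54.2

Lung and chest wall are elastances in series: 1/Crs = 1/CL + 1/Ccw.
1/Crs = 1/126 + 1/95 = 0.01846.
Crs = 54.171 mL/cmH2O.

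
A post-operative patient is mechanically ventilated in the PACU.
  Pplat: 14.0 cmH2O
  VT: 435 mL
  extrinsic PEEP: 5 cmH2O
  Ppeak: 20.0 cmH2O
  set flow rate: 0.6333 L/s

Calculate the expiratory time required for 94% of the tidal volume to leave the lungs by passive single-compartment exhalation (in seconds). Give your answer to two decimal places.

1.29

R = (PIP − Pplat)/V̇ = (20.0 − 14.0) / 0.6333 = 6.0/0.6333 = 9.474 cmH2O·s/L.
C = Vt/(Pplat − PEEP) = 435.0 / (14.0 − 5) = 435.0/9.0 = 48.333 mL/cmH2O.
τ = R × C = 9.474 × 0.04833 L/cmH2O = 0.4579 s.
t = −τ·ln(1 − 0.94) = −0.4579·ln(0.06) = 1.288 s.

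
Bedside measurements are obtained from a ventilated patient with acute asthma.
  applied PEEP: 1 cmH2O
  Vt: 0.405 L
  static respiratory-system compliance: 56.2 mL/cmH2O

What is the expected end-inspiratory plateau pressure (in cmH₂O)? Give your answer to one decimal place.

Pplat = PEEP + Vt / Cstat = 1 + 405 / 56.2 = 1 + 7.206 = 8.206 cmH2O.

8.2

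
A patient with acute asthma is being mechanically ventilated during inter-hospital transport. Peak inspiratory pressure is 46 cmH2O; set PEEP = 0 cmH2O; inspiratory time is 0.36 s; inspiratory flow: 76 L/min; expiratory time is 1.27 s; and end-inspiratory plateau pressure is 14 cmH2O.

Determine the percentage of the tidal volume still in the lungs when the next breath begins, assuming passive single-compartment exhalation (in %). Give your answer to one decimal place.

21.4

Flow: 76 L/min ÷ 60 = 1.2667 L/s.
Vt = flow × Ti = 1.2667 L/s × 0.36 s × 1000 mL/L = 456.01 mL.
R = (PIP − Pplat)/V̇ = (46 − 14) / 1.2667 = 32.0/1.2667 = 25.262 cmH2O·s/L.
C = Vt/(Pplat − PEEP) = 456.01 / (14 − 0) = 456.01/14.0 = 32.572 mL/cmH2O.
τ = R × C = 25.262 × 0.03257 L/cmH2O = 0.8228 s.
Fraction remaining at end-expiration = e^(−Te/τ) = e^(−1.27/0.8228) = 0.2136 → 21.36%.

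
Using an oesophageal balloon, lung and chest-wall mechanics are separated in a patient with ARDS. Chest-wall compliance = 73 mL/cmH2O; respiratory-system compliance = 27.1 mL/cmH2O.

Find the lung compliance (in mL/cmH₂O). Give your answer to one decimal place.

43.1

1/CL = 1/Crs − 1/Ccw.
1/CL = 1/27.1 − 1/73 = 0.0232.
CL = 43.103 mL/cmH2O.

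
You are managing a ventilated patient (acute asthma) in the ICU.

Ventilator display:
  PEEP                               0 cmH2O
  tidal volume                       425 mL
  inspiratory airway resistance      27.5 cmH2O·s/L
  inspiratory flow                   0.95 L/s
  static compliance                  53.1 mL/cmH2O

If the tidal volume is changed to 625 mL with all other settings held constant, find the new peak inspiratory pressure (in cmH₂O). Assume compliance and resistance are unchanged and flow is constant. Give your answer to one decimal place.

37.9

PIP = Vt/C + R·V̇ + PEEP (constant-flow equation of motion).
Only the elastic term changes: ΔPIP = ΔVt / C = (625 − 425) / 53.1 = 3.766 cmH2O.
Original PIP = 425/53.1 + 27.5×0.95 + 0 = 34.129 cmH2O; new PIP = 34.129 + (3.766) = 37.895 cmH2O.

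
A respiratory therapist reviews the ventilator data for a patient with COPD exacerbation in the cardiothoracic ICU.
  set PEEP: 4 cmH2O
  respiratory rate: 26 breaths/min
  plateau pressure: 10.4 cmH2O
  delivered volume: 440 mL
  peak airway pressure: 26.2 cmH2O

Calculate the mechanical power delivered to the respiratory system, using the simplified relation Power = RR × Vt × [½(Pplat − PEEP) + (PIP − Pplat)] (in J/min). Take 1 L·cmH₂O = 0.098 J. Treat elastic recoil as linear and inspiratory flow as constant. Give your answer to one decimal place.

21.3

Per-breath work = Vt × [½(Pplat−PEEP) + (PIP−Pplat)] = 0.440 × [0.5×6.4 + 15.8] = 0.440 × 19.0 = 8.36 L·cmH2O.
Power = 26 × 8.36 = 217.36 L·cmH2O/min.
× 0.098 J/(L·cmH2O) → 21.301 J/min.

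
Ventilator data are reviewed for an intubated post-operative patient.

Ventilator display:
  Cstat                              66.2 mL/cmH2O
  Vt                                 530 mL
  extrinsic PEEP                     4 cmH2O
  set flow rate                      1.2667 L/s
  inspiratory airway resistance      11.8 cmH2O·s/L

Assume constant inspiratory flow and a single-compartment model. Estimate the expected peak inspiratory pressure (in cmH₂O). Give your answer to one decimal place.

27.0

Equation of motion (constant flow): PIP = Vt/C + R·V̇ + PEEP.
PIP = 530/66.2 + 11.8×1.2667 + 4 = 8.006 + 14.947 + 4 = 26.953 cmH2O.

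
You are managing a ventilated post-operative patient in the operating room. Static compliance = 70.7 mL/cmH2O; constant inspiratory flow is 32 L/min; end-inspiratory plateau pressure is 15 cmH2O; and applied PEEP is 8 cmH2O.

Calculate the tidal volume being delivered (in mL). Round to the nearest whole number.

Vt = Cstat × (Pplat − PEEP) = 70.7 × (15 − 8) = 70.7 × 7.0 = 494.9 mL.

495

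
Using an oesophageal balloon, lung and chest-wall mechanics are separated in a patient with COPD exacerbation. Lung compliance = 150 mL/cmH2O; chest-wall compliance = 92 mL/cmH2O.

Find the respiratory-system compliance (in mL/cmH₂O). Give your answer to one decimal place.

57.0

Lung and chest wall are elastances in series: 1/Crs = 1/CL + 1/Ccw.
1/Crs = 1/150 + 1/92 = 0.01754.
Crs = 57.013 mL/cmH2O.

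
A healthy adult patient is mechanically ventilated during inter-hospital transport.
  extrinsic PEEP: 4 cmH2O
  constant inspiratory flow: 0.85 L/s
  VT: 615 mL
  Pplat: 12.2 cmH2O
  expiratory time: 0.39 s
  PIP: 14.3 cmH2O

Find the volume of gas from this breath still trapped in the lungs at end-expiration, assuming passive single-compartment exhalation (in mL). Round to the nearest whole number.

R = (PIP − Pplat)/V̇ = (14.3 − 12.2) / 0.85 = 2.1/0.85 = 2.471 cmH2O·s/L.
C = Vt/(Pplat − PEEP) = 615.0 / (12.2 − 4) = 615.0/8.2 = 75.0 mL/cmH2O.
τ = R × C = 2.471 × 0.075 L/cmH2O = 0.1853 s.
Fraction remaining = e^(−Te/τ) = e^(−0.39/0.1853) = 0.1219.
Trapped volume = 615.0 × 0.1219 = 74.969 mL.

75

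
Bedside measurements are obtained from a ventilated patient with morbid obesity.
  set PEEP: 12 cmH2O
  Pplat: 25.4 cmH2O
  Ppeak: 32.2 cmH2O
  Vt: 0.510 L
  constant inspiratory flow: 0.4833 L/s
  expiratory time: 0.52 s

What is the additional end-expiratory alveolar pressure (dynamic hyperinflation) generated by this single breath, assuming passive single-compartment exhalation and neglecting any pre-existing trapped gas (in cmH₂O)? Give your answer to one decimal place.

R = (PIP − Pplat)/V̇ = (32.2 − 25.4) / 0.4833 = 6.8/0.4833 = 14.07 cmH2O·s/L.
C = Vt/(Pplat − PEEP) = 510.0 / (25.4 − 12) = 510.0/13.4 = 38.06 mL/cmH2O.
τ = R × C = 14.07 × 0.03806 L/cmH2O = 0.5355 s.
Fraction remaining = e^(−Te/τ) = e^(−0.52/0.5355) = 0.3787; trapped volume = 510.0 × 0.3787 = 193.14 mL.
Additional alveolar pressure from trapping ≈ V_trapped / C = 193.14 / 38.06 = 5.075 cmH2O.

5.1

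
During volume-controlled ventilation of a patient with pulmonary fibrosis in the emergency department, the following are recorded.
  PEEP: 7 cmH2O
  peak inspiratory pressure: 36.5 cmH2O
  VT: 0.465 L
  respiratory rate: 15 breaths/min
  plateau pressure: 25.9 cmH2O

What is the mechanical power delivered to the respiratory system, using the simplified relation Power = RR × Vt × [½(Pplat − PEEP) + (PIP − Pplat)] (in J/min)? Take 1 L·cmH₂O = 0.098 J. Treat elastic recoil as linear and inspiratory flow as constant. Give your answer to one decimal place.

13.7

Per-breath work = Vt × [½(Pplat−PEEP) + (PIP−Pplat)] = 0.465 × [0.5×18.9 + 10.6] = 0.465 × 20.05 = 9.323 L·cmH2O.
Power = 15 × 9.323 = 139.85 L·cmH2O/min.
× 0.098 J/(L·cmH2O) → 13.705 J/min.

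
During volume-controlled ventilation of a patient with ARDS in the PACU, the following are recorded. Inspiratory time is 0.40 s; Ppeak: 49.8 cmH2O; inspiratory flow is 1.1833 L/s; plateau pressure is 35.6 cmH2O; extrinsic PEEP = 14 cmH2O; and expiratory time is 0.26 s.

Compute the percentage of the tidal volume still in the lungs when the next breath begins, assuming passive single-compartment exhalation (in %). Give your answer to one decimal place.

37.2

Vt = flow × Ti = 1.1833 L/s × 0.40 s × 1000 mL/L = 473.32 mL.
R = (PIP − Pplat)/V̇ = (49.8 − 35.6) / 1.1833 = 14.2/1.1833 = 12.0 cmH2O·s/L.
C = Vt/(Pplat − PEEP) = 473.32 / (35.6 − 14) = 473.32/21.6 = 21.913 mL/cmH2O.
τ = R × C = 12.0 × 0.02191 L/cmH2O = 0.2629 s.
Fraction remaining at end-expiration = e^(−Te/τ) = e^(−0.26/0.2629) = 0.372 → 37.2%.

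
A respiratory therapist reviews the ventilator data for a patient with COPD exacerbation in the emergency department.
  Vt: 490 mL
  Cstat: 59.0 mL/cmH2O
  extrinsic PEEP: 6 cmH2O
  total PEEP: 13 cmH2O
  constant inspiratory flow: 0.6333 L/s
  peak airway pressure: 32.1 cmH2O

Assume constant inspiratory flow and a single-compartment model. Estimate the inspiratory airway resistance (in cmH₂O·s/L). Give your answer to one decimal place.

Total PEEP = 13 cmH2O (set 6 + intrinsic 7); this is the baseline alveolar pressure.
Equation of motion (constant flow): PIP = Vt/C + R·V̇ + PEEP.
R·V̇ = PIP − Vt/C − PEEP = 32.1 − 490/59.0 − 13 = 32.1 − 8.305 − 13 = 10.795 cmH2O.
R = 10.795 / 0.6333 = 17.046 cmH2O·s/L.

17.0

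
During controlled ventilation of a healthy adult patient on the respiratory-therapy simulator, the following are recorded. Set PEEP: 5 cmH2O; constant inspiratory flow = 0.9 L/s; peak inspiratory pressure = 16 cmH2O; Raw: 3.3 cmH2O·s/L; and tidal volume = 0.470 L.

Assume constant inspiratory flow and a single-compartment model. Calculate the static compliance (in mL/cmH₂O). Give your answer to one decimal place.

Equation of motion (constant flow): PIP = Vt/C + R·V̇ + PEEP.
Vt/C = PIP − R·V̇ − PEEP = 16 − 3.3×0.9 − 5 = 16 − 2.97 − 5 = 8.03 cmH2O.
C = Vt / 8.03 = 470 / 8.03 = 58.531 mL/cmH2O.

58.5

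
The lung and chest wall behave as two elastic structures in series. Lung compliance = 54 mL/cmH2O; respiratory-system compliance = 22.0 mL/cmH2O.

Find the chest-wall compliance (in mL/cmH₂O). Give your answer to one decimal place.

1/Ccw = 1/Crs − 1/CL.
1/Ccw = 1/22.0 − 1/54 = 0.02694.
Ccw = 37.12 mL/cmH2O.

37.1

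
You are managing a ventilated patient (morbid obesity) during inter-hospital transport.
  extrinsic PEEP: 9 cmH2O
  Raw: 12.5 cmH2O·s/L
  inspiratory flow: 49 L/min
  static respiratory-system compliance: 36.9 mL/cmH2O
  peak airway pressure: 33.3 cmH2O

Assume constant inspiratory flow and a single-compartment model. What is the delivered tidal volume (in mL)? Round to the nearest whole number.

Flow: 49 L/min ÷ 60 = 0.8167 L/s.
Equation of motion (constant flow): PIP = Vt/C + R·V̇ + PEEP.
Vt/C = PIP − R·V̇ − PEEP = 33.3 − 10.209 − 9 = 14.091 cmH2O.
Vt = C × 14.091 = 36.9 × 14.091 = 519.96 mL.

520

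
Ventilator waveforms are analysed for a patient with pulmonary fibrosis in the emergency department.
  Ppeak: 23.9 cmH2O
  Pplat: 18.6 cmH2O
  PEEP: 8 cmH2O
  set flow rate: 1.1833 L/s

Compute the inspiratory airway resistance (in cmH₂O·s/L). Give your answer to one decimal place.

4.5

Raw = (PIP − Pplat) / flow = (23.9 − 18.6) / 1.1833 = 5.3 / 1.1833 = 4.479 cmH2O·s/L.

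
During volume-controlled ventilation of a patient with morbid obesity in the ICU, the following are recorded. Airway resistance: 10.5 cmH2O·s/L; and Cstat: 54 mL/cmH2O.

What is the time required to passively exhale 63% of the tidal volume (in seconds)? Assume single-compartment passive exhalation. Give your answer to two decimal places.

τ = R × C = 10.5 × 54 mL/cmH2O = 10.5 × 0.054 L/cmH2O = 0.567 s.
Exhaled fraction f = 1 − e^(−t/τ) → t = −τ·ln(1 − f) = −0.567·ln(0.37) = 0.5637 s.

0.56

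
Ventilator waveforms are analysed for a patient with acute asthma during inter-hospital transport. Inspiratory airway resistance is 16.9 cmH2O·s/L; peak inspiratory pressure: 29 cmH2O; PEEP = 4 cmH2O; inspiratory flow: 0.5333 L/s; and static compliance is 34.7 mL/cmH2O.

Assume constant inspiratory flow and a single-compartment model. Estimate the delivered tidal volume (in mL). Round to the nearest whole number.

555

Equation of motion (constant flow): PIP = Vt/C + R·V̇ + PEEP.
Vt/C = PIP − R·V̇ − PEEP = 29 − 9.013 − 4 = 15.987 cmH2O.
Vt = C × 15.987 = 34.7 × 15.987 = 554.75 mL.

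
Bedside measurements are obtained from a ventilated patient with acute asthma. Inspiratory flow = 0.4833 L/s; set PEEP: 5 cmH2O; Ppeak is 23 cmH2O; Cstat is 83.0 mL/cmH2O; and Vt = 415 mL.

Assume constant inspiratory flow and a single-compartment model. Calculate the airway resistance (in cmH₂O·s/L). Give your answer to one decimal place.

Equation of motion (constant flow): PIP = Vt/C + R·V̇ + PEEP.
R·V̇ = PIP − Vt/C − PEEP = 23 − 415/83.0 − 5 = 23 − 5.0 − 5 = 13.0 cmH2O.
R = 13.0 / 0.4833 = 26.898 cmH2O·s/L.

26.9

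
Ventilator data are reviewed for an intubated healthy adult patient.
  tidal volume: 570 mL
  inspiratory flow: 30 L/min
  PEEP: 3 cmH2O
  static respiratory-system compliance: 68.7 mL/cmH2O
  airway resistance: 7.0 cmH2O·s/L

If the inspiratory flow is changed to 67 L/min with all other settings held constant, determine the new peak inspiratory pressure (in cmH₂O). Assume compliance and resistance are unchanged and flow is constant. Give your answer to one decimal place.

Flow: 30 L/min ÷ 60 = 0.5 L/s.
New flow: 67 L/min ÷ 60 = 1.1167 L/s.
PIP = Vt/C + R·V̇ + PEEP (constant-flow equation of motion).
Only the resistive term changes: ΔPIP = R × ΔV̇ = 7.0 × (1.1167 − 0.5) = 7.0 × 0.6167 = 4.317 cmH2O.
Original PIP = 570/68.7 + 7.0×0.5 + 3 = 14.797 cmH2O; new PIP = 14.797 + (4.317) = 19.114 cmH2O.

19.1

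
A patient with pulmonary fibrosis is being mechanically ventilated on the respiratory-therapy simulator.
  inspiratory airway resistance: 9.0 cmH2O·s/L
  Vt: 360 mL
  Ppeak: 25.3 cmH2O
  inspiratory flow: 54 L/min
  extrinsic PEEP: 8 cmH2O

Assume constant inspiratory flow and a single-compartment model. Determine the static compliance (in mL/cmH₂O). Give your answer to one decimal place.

39.1

Flow: 54 L/min ÷ 60 = 0.9 L/s.
Equation of motion (constant flow): PIP = Vt/C + R·V̇ + PEEP.
Vt/C = PIP − R·V̇ − PEEP = 25.3 − 9.0×0.9 − 8 = 25.3 − 8.1 − 8 = 9.2 cmH2O.
C = Vt / 9.2 = 360 / 9.2 = 39.13 mL/cmH2O.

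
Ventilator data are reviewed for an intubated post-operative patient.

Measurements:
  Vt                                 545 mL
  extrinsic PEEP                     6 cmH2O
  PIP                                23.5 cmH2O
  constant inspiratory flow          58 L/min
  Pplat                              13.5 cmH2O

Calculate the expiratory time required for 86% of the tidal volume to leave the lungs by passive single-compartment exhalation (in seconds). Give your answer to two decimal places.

Flow: 58 L/min ÷ 60 = 0.9667 L/s.
R = (PIP − Pplat)/V̇ = (23.5 − 13.5) / 0.9667 = 10.0/0.9667 = 10.344 cmH2O·s/L.
C = Vt/(Pplat − PEEP) = 545.0 / (13.5 − 6) = 545.0/7.5 = 72.667 mL/cmH2O.
τ = R × C = 10.344 × 0.07267 L/cmH2O = 0.7517 s.
t = −τ·ln(1 − 0.86) = −0.7517·ln(0.14) = 1.478 s.

1.48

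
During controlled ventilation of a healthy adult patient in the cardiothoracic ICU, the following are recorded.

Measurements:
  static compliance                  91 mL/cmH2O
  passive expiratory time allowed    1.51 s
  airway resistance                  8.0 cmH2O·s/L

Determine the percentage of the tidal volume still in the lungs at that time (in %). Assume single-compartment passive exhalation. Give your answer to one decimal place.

12.6

τ = R × C = 8.0 × 91 mL/cmH2O = 8.0 × 0.091 L/cmH2O = 0.728 s.
Passive exhalation: V(t)/V₀ = e^(−t/τ) = e^(−1.51/0.728) = 0.1257.
Fraction remaining = 0.1257 → 12.57%.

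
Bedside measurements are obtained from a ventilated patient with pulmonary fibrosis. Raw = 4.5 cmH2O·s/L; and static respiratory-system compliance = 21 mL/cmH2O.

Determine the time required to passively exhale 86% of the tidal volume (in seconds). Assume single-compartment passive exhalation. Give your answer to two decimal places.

τ = R × C = 4.5 × 21 mL/cmH2O = 4.5 × 0.021 L/cmH2O = 0.0945 s.
Exhaled fraction f = 1 − e^(−t/τ) → t = −τ·ln(1 − f) = −0.0945·ln(0.14) = 0.1858 s.

0.19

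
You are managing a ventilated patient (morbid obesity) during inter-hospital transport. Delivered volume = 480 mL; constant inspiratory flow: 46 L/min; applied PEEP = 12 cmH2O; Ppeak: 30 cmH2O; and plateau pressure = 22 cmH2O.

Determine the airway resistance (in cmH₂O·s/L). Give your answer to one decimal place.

Flow: 46 L/min ÷ 60 = 0.7667 L/s.
Raw = (PIP − Pplat) / flow = (30 − 22) / 0.7667 = 8.0 / 0.7667 = 10.434 cmH2O·s/L.

10.4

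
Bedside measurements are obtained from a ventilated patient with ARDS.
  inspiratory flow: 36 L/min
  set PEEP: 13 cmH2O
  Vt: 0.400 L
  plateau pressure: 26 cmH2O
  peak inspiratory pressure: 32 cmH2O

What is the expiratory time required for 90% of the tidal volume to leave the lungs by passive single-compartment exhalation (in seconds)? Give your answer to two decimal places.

Flow: 36 L/min ÷ 60 = 0.6 L/s.
R = (PIP − Pplat)/V̇ = (32 − 26) / 0.6 = 6.0/0.6 = 10.0 cmH2O·s/L.
C = Vt/(Pplat − PEEP) = 400.0 / (26 − 13) = 400.0/13.0 = 30.769 mL/cmH2O.
τ = R × C = 10.0 × 0.03077 L/cmH2O = 0.3077 s.
t = −τ·ln(1 − 0.90) = −0.3077·ln(0.1) = 0.7085 s.

0.71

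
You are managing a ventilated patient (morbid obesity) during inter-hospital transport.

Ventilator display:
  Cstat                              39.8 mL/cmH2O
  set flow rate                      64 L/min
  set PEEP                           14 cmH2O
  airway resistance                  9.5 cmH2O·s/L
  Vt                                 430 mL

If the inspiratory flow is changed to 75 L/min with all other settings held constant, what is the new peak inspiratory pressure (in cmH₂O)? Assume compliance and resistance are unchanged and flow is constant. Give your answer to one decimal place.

Flow: 64 L/min ÷ 60 = 1.0667 L/s.
New flow: 75 L/min ÷ 60 = 1.25 L/s.
PIP = Vt/C + R·V̇ + PEEP (constant-flow equation of motion).
Only the resistive term changes: ΔPIP = R × ΔV̇ = 9.5 × (1.25 − 1.0667) = 9.5 × 0.1833 = 1.741 cmH2O.
Original PIP = 430/39.8 + 9.5×1.0667 + 14 = 34.938 cmH2O; new PIP = 34.938 + (1.741) = 36.679 cmH2O.

36.7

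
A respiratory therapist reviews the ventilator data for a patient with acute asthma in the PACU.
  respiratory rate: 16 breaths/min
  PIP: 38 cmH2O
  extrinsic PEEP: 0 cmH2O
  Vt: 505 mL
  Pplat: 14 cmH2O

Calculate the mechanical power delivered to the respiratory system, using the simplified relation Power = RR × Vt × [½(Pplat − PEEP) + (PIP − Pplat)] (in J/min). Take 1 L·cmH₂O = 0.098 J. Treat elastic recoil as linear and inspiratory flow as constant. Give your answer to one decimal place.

24.5

Per-breath work = Vt × [½(Pplat−PEEP) + (PIP−Pplat)] = 0.505 × [0.5×14.0 + 24.0] = 0.505 × 31.0 = 15.655 L·cmH2O.
Power = 16 × 15.655 = 250.48 L·cmH2O/min.
× 0.098 J/(L·cmH2O) → 24.547 J/min.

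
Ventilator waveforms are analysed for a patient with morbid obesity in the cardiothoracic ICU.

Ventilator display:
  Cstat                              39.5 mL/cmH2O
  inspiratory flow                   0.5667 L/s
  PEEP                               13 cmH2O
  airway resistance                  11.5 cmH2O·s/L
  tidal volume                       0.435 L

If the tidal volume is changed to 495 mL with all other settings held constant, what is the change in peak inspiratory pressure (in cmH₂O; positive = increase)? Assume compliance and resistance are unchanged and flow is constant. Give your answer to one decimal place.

1.5

PIP = Vt/C + R·V̇ + PEEP (constant-flow equation of motion).
Only the elastic term changes: ΔPIP = ΔVt / C = (495 − 435) / 39.5 = 1.519 cmH2O.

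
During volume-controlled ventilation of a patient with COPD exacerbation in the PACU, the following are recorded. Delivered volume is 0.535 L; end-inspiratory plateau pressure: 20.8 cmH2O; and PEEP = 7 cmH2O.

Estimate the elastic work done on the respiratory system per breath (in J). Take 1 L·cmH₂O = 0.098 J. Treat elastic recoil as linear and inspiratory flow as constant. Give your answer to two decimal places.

0.36

Elastic work ≈ ½ × (Pplat − PEEP) × Vt = 0.5 × (20.8 − 7) × 0.535 L = 0.5 × 13.8 × 0.535 = 3.692 L·cmH2O.
× 0.098 J/(L·cmH2O) → 0.3618 J.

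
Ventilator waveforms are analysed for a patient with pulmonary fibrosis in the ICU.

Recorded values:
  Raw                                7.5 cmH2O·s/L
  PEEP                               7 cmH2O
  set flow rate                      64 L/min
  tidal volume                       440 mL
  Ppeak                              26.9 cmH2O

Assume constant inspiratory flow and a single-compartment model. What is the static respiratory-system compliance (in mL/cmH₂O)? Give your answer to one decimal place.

Flow: 64 L/min ÷ 60 = 1.0667 L/s.
Equation of motion (constant flow): PIP = Vt/C + R·V̇ + PEEP.
Vt/C = PIP − R·V̇ − PEEP = 26.9 − 7.5×1.0667 − 7 = 26.9 − 8.0 − 7 = 11.9 cmH2O.
C = Vt / 11.9 = 440 / 11.9 = 36.975 mL/cmH2O.

37.0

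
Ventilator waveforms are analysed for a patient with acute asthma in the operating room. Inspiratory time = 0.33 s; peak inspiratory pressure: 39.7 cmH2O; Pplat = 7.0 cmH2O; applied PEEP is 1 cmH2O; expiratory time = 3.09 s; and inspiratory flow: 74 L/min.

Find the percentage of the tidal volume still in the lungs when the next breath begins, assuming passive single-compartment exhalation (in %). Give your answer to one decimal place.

17.9

Flow: 74 L/min ÷ 60 = 1.2333 L/s.
Vt = flow × Ti = 1.2333 L/s × 0.33 s × 1000 mL/L = 406.99 mL.
R = (PIP − Pplat)/V̇ = (39.7 − 7.0) / 1.2333 = 32.7/1.2333 = 26.514 cmH2O·s/L.
C = Vt/(Pplat − PEEP) = 406.99 / (7.0 − 1) = 406.99/6.0 = 67.832 mL/cmH2O.
τ = R × C = 26.514 × 0.06783 L/cmH2O = 1.798 s.
Fraction remaining at end-expiration = e^(−Te/τ) = e^(−3.09/1.798) = 0.1793 → 17.93%.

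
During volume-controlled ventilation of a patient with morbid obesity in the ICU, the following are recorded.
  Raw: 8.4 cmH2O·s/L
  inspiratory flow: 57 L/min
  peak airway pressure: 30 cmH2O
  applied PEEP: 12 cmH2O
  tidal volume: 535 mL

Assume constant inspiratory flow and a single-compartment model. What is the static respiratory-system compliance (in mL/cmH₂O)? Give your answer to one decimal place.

Flow: 57 L/min ÷ 60 = 0.95 L/s.
Equation of motion (constant flow): PIP = Vt/C + R·V̇ + PEEP.
Vt/C = PIP − R·V̇ − PEEP = 30 − 8.4×0.95 − 12 = 30 − 7.98 − 12 = 10.02 cmH2O.
C = Vt / 10.02 = 535 / 10.02 = 53.393 mL/cmH2O.

53.4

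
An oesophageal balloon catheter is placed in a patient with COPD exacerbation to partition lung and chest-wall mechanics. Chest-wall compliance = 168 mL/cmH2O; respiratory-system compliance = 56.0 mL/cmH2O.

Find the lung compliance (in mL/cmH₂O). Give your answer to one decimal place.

84.0

1/CL = 1/Crs − 1/Ccw.
1/CL = 1/56.0 − 1/168 = 0.0119.
CL = 84.034 mL/cmH2O.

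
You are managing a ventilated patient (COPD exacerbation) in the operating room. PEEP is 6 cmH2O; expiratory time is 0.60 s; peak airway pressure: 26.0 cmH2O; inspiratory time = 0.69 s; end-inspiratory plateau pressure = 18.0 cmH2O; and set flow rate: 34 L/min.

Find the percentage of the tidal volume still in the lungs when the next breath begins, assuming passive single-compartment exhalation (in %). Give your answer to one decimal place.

Flow: 34 L/min ÷ 60 = 0.5667 L/s.
Vt = flow × Ti = 0.5667 L/s × 0.69 s × 1000 mL/L = 391.02 mL.
R = (PIP − Pplat)/V̇ = (26.0 − 18.0) / 0.5667 = 8.0/0.5667 = 14.117 cmH2O·s/L.
C = Vt/(Pplat − PEEP) = 391.02 / (18.0 − 6) = 391.02/12.0 = 32.585 mL/cmH2O.
τ = R × C = 14.117 × 0.03259 L/cmH2O = 0.4601 s.
Fraction remaining at end-expiration = e^(−Te/τ) = e^(−0.60/0.4601) = 0.2714 → 27.14%.

27.1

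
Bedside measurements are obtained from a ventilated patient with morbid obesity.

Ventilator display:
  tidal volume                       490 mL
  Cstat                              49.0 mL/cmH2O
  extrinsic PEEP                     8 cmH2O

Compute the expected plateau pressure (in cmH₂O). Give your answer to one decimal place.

Pplat = PEEP + Vt / Cstat = 8 + 490 / 49.0 = 8 + 10.0 = 18.0 cmH2O.

18.0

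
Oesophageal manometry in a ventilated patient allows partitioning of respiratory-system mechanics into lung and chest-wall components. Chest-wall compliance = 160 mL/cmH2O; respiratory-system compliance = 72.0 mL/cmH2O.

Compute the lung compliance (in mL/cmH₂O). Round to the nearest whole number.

131

1/CL = 1/Crs − 1/Ccw.
1/CL = 1/72.0 − 1/160 = 0.007639.
CL = 130.91 mL/cmH2O.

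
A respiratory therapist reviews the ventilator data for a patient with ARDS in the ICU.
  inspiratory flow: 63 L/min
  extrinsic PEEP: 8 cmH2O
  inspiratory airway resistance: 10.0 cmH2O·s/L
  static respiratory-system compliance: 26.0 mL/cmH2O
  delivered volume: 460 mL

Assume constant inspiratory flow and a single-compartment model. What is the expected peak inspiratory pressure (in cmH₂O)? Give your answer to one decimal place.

Flow: 63 L/min ÷ 60 = 1.05 L/s.
Equation of motion (constant flow): PIP = Vt/C + R·V̇ + PEEP.
PIP = 460/26.0 + 10.0×1.05 + 8 = 17.692 + 10.5 + 8 = 36.192 cmH2O.

36.2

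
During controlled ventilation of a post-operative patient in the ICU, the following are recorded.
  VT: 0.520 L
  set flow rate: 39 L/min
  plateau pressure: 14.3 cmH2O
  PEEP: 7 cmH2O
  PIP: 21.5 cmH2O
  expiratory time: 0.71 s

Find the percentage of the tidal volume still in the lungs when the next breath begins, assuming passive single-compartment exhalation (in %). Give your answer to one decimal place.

Flow: 39 L/min ÷ 60 = 0.65 L/s.
R = (PIP − Pplat)/V̇ = (21.5 − 14.3) / 0.65 = 7.2/0.65 = 11.077 cmH2O·s/L.
C = Vt/(Pplat − PEEP) = 520.0 / (14.3 − 7) = 520.0/7.3 = 71.233 mL/cmH2O.
τ = R × C = 11.077 × 0.07123 L/cmH2O = 0.789 s.
Fraction remaining at end-expiration = e^(−Te/τ) = e^(−0.71/0.789) = 0.4066 → 40.66%.

40.7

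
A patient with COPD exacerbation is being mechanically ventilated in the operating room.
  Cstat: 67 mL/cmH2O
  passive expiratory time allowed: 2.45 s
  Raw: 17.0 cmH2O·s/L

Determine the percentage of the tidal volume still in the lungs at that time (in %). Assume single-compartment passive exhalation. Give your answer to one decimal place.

τ = R × C = 17.0 × 67 mL/cmH2O = 17.0 × 0.067 L/cmH2O = 1.139 s.
Passive exhalation: V(t)/V₀ = e^(−t/τ) = e^(−2.45/1.139) = 0.1164.
Fraction remaining = 0.1164 → 11.64%.

11.6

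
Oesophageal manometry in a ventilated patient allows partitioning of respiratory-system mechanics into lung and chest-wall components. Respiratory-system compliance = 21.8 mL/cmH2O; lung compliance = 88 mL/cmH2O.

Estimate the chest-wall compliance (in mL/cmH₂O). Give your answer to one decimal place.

1/Ccw = 1/Crs − 1/CL.
1/Ccw = 1/21.8 − 1/88 = 0.03451.
Ccw = 28.977 mL/cmH2O.

29.0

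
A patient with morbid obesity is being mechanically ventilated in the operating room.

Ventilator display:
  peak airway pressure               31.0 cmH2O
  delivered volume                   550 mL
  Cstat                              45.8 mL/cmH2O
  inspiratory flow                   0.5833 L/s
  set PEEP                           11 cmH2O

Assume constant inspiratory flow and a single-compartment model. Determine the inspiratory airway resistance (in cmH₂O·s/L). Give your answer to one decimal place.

Equation of motion (constant flow): PIP = Vt/C + R·V̇ + PEEP.
R·V̇ = PIP − Vt/C − PEEP = 31.0 − 550/45.8 − 11 = 31.0 − 12.009 − 11 = 7.991 cmH2O.
R = 7.991 / 0.5833 = 13.7 cmH2O·s/L.

13.7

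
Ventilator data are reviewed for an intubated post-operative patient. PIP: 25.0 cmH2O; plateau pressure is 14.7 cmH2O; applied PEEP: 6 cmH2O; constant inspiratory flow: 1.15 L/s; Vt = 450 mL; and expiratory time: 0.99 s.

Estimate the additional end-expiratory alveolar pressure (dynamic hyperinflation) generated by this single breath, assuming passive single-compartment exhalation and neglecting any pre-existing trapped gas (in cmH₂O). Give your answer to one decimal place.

R = (PIP − Pplat)/V̇ = (25.0 − 14.7) / 1.15 = 10.3/1.15 = 8.957 cmH2O·s/L.
C = Vt/(Pplat − PEEP) = 450.0 / (14.7 − 6) = 450.0/8.7 = 51.724 mL/cmH2O.
τ = R × C = 8.957 × 0.05172 L/cmH2O = 0.4633 s.
Fraction remaining = e^(−Te/τ) = e^(−0.99/0.4633) = 0.118; trapped volume = 450.0 × 0.118 = 53.1 mL.
Additional alveolar pressure from trapping ≈ V_trapped / C = 53.1 / 51.724 = 1.027 cmH2O.

1.0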